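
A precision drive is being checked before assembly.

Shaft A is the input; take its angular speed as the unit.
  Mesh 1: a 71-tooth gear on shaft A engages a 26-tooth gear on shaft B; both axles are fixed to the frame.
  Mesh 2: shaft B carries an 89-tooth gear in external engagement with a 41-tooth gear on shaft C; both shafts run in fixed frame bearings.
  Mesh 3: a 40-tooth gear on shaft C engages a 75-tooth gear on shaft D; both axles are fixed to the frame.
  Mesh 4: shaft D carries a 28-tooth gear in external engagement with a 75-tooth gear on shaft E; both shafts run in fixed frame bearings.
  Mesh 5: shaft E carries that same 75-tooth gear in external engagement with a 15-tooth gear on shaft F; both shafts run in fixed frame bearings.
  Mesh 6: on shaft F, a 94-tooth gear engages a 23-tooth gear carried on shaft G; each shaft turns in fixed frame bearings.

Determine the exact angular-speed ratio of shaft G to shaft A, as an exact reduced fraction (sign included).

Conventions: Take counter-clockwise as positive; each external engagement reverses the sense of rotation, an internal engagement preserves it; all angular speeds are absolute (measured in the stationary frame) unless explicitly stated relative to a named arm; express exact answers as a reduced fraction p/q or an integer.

66526432/2758275

class = fixed-axis compound train [6 meshes; 6 ratios multiply, 6 sense flips]
mesh 1 [71T→26T]: running ratio 71/26, sense −
mesh 2 [89T→41T]: running ratio 6319/1066, sense +
mesh 3 [40T→75T]: running ratio 25276/7995, sense −
mesh 4 [28T→75T]: running ratio 707728/599625, sense +
mesh 5 [75T→15T]: running ratio 707728/119925, sense −
mesh 6 [94T→23T]: running ratio 66526432/2758275, sense +
ω_out/ω_in = 66526432/2758275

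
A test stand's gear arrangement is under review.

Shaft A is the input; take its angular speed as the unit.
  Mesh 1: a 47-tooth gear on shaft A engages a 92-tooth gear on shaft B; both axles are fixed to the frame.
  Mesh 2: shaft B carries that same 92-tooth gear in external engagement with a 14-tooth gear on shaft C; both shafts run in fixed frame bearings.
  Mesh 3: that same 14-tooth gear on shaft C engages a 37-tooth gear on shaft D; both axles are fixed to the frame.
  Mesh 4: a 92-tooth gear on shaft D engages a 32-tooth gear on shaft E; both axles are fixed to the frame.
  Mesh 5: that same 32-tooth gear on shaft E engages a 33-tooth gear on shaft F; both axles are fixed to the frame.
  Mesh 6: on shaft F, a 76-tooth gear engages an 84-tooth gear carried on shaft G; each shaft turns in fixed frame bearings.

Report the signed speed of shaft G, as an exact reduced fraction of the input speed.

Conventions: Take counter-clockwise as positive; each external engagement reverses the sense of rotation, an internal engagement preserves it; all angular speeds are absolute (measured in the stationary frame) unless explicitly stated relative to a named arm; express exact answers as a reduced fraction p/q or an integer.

82156/25641

6-mesh fixed-axis compound train (all bearings frame-fixed)
mesh 1 [47T→92T]: |ω|/ω_in = 1×47/92 = 47/92, sense flips to −
mesh 2 [92T→14T]: |ω|/ω_in = (47/92)×92/14 = 47/14, sense flips to +
mesh 3 [14T→37T]: |ω|/ω_in = (47/14)×14/37 = 47/37, sense flips to −
mesh 4 [92T→32T]: |ω|/ω_in = (47/37)×92/32 = 1081/296, sense flips to +
mesh 5 [32T→33T]: |ω|/ω_in = (1081/296)×32/33 = 4324/1221, sense flips to −
mesh 6 [76T→84T]: |ω|/ω_in = (4324/1221)×76/84 = 82156/25641, sense flips to +
signed output speed (× input speed) = 82156/25641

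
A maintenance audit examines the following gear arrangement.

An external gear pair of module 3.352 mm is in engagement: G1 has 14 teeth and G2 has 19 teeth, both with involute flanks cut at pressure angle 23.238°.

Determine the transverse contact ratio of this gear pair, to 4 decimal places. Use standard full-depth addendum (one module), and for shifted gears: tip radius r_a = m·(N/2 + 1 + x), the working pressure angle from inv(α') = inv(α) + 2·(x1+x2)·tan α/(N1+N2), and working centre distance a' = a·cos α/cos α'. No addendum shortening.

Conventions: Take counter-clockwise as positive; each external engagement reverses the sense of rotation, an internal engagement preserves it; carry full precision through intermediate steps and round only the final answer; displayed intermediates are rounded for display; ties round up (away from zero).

single-mesh involute tooth geometry (14T engaging 19T at module 3.352)
base radii: r_b1 = 21.560456, r_b2 = 29.260619
tip radii: r_a1 = 26.816000, r_a2 = 35.196000
no profile shift: α' = α, a' = a
action lengths: √(r_a1²−r_b1²) = 15.945049, √(r_a2²−r_b2²) = 19.559514
base pitch p_b = π·m·cos α = 9.676310
CR = (15.945049 + 19.559514 − 55.308000·sin 23.23800°)/9.676310 = 1.414042
contact ratio ≈ 1.4140

1.4140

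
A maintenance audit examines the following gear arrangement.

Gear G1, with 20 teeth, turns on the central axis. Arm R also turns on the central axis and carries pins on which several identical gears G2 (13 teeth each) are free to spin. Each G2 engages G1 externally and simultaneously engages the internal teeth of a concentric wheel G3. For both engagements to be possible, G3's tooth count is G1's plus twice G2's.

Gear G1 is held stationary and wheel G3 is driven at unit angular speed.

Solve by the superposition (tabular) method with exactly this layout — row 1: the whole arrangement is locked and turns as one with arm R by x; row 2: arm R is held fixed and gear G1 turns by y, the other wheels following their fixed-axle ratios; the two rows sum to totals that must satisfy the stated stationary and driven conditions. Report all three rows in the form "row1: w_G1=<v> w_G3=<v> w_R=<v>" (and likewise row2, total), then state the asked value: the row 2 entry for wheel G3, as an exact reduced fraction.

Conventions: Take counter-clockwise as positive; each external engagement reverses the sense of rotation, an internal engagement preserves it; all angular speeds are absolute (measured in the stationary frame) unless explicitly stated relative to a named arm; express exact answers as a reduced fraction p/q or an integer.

row1: w_G1=23/33 w_G3=23/33 w_R=23/33
row2: w_G1=-23/33 w_G3=10/33 w_R=0
total: w_G1=0 w_G3=1 w_R=23/33
asked value: 10/33

planetary set (20T centre, 13T on arm, 46T internal) — Willis relation
superposition row 1 [locked train]: every member turns x
row 2: sun turns y, ring = −(20/46)·y, arm 0
boundary: total ω_sun = x + y = 0 and total ω_ring = x − (20/46)·y = 1  ⇒  y = -23/33, x = 23/33
row 2 ring = −(20/46)·(-23/33) = 10/33
totals (row 1 + row 2): sun 23/33 + (-23/33) = 0, ring 23/33 + 10/33 = 1, arm 23/33 + 0 = 23/33
asked cell (row2, ring) = 10/33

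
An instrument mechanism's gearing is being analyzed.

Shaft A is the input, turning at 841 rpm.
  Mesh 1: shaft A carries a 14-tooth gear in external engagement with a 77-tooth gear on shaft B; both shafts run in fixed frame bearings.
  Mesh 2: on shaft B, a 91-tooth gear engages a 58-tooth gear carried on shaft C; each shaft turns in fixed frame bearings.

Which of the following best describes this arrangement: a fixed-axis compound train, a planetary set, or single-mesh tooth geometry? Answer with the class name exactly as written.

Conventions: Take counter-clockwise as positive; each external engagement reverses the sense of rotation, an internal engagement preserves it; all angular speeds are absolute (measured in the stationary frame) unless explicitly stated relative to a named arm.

fixed-axis compound train

recognized (3 fixed axles, 2 meshes): fixed-axis compound train
classification: fixed-axis compound train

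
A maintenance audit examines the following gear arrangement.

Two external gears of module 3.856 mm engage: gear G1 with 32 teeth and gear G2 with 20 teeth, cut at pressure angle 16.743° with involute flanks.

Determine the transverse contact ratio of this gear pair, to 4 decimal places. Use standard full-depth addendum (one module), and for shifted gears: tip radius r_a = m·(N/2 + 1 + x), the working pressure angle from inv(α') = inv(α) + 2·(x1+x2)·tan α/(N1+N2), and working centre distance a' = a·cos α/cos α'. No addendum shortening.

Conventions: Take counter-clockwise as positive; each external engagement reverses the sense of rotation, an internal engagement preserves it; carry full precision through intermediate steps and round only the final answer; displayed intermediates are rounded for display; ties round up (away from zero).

recognized (one external pair, fixed centres): single-mesh tooth geometry, m = 3.856, N1 = 32, N2 = 20
base radii: r_b1 = 59.080495, r_b2 = 36.925309
tip radii: r_a1 = 65.552000, r_a2 = 42.416000
no profile shift: α' = α, a' = a
action lengths: √(r_a1²−r_b1²) = 28.399998, √(r_a2²−r_b2²) = 20.871957
base pitch p_b = π·m·cos α = 11.600428
CR = (28.399998 + 20.871957 − 100.256000·sin 16.74300°)/11.600428 = 1.757718
contact ratio ≈ 1.7577

1.7577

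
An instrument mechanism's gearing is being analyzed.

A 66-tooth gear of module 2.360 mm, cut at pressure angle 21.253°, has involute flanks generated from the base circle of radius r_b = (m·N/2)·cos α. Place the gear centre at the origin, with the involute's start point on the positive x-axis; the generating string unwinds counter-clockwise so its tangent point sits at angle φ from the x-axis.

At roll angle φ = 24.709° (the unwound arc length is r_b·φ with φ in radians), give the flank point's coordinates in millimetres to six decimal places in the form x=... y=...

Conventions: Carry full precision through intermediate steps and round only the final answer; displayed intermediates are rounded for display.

x=79.022207 y=1.904647

recognized (one wheel, involute flank): single-mesh tooth geometry, m = 2.360, N = 66
pitch radius r_p = m·N/2 = 2.360·66/2 = 77.880000
base radius r_b = r_p·cos α = 77.880000·cos 21.253° = 72.583295
roll angle φ = 24.709° = 0.43125340 rad
x = r_b·(cos φ + φ·sin φ) = 79.022207
y = r_b·(sin φ − φ·cos φ) = 1.904647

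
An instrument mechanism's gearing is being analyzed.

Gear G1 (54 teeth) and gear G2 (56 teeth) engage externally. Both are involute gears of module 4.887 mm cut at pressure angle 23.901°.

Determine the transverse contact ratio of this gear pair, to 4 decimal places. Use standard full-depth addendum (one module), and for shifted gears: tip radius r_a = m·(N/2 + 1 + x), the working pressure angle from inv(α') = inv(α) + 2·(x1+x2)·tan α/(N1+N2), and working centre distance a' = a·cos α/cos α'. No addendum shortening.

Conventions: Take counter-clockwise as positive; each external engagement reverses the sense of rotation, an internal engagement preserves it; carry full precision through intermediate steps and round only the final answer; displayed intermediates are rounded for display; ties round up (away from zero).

1.5875

single-mesh involute tooth geometry (54T engaging 56T at module 4.887)
base radii: r_b1 = 120.633962, r_b2 = 125.101887
tip radii: r_a1 = 136.836000, r_a2 = 141.723000
no profile shift: α' = α, a' = a
action lengths: √(r_a1²−r_b1²) = 64.587445, √(r_a2²−r_b2²) = 66.595245
base pitch p_b = π·m·cos α = 14.036399
CR = (64.587445 + 66.595245 − 268.785000·sin 23.90100°)/14.036399 = 1.587474
contact ratio ≈ 1.5875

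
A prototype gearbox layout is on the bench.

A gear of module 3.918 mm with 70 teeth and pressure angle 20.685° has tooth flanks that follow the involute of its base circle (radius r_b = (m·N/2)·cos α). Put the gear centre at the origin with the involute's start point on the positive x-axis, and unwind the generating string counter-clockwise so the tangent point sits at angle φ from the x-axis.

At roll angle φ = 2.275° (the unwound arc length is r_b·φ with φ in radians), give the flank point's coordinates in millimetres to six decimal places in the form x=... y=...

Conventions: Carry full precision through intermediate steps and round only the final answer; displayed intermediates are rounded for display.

single-mesh involute tooth geometry (70T wheel at module 3.918)
pitch radius r_p = m·N/2 = 3.918·70/2 = 137.130000
base radius r_b = r_p·cos α = 137.130000·cos 20.685° = 128.290125
roll angle φ = 2.275° = 0.03970624 rad
x = r_b·(cos φ + φ·sin φ) = 128.391216
y = r_b·(sin φ − φ·cos φ) = 0.002677

x=128.391216 y=0.002677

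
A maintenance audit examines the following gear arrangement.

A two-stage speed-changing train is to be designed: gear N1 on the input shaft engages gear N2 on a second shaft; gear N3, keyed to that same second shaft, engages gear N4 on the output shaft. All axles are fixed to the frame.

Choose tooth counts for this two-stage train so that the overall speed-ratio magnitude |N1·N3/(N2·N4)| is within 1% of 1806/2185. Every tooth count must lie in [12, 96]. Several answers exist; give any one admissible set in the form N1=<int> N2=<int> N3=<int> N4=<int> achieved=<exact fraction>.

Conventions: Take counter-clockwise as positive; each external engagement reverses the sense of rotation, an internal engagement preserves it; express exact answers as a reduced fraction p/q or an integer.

design class (target 1806/2185): fixed-axis compound train
target = 1806/2185 in lowest terms: an exact hit needs N1·N3 = k·1806 and N2·N4 = k·2185 for one integer k, every count in [12, 96]; additionally prefer no 1:1 stage (N1 ≠ N2, N3 ≠ N4)
k = 1: N1·N3 = 1806 = 21·86, N2·N4 = 2185 = 23·95
achieved = 21·86/(23·95) = 1806/2185; |achieved − target| = 0 ≤ 903/109250 ✓

N1=21 N2=23 N3=86 N4=95 achieved=1806/2185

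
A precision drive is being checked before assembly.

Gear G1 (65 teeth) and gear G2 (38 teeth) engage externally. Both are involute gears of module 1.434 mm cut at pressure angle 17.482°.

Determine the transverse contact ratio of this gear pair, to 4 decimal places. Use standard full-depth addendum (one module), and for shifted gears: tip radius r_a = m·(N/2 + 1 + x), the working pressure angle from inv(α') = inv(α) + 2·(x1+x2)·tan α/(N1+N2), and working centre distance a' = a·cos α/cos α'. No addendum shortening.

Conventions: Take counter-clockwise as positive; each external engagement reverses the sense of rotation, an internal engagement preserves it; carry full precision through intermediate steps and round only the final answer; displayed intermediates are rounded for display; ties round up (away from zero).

class = single-mesh tooth geometry [involute pair 65T × 38T, m = 1.434]
base radii: r_b1 = 44.452379, r_b2 = 25.987545
tip radii: r_a1 = 48.039000, r_a2 = 28.680000
no profile shift: α' = α, a' = a
action lengths: √(r_a1²−r_b1²) = 18.213498, √(r_a2²−r_b2²) = 12.132185
base pitch p_b = π·m·cos α = 4.296962
CR = (18.213498 + 12.132185 − 73.851000·sin 17.48200°)/4.296962 = 1.899106
contact ratio ≈ 1.8991

1.8991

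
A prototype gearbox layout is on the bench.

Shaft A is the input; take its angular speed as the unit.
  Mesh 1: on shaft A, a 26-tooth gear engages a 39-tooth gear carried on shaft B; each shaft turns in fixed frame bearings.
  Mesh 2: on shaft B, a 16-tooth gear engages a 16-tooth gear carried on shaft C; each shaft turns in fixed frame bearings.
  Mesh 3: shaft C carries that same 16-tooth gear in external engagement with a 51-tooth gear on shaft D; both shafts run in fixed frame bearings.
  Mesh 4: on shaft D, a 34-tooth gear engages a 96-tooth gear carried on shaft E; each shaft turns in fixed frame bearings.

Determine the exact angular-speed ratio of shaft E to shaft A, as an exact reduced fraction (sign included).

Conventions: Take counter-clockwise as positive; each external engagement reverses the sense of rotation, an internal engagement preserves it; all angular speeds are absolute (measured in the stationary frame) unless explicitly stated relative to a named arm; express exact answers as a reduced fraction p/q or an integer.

2/27

class = fixed-axis compound train [4 meshes; 4 ratios multiply, 4 sense flips]
mesh 1 [26T→39T]: running ratio 2/3, sense −
mesh 2 [16T→16T]: running ratio 2/3, sense +
mesh 3 [16T→51T]: running ratio 32/153, sense −
mesh 4 [34T→96T]: running ratio 2/27, sense +
ω_out/ω_in = 2/27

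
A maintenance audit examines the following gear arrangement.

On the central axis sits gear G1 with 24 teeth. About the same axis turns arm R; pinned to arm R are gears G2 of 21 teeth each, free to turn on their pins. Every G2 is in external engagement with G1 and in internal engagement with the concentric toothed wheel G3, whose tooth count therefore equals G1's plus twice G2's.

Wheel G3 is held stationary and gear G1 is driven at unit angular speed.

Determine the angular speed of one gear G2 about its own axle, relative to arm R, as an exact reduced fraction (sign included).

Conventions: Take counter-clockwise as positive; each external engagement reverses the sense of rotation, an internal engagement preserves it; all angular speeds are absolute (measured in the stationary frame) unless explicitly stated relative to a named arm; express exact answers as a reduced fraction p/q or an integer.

-88/105

recognized (axles ride arm R): planetary set, 24/21/66 teeth
ring teeth: 24 + 2·21 = 66
24(ω_sun−ω_arm) = −66(ω_ring−ω_arm),  ω_ring = 0, ω_sun = 1
24(1−ω_arm) = −66(0−ω_arm)  ⇒  90·ω_arm = 24  ⇒  ω_arm = 4/15
sun–planet mesh: 24·(1−4/15) = −21·(ω_p−ω_arm)  ⇒  ω_p−ω_arm = -88/105
exact speed ratio = -88/105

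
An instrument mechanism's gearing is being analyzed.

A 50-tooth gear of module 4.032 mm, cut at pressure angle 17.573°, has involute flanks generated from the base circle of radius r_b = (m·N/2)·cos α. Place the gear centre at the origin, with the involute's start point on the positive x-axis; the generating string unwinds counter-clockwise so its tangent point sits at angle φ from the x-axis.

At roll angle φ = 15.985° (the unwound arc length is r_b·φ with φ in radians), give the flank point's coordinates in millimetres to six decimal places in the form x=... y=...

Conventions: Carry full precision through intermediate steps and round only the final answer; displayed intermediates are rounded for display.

single-mesh involute tooth geometry (50T wheel at module 4.032)
pitch radius r_p = m·N/2 = 4.032·50/2 = 100.800000
base radius r_b = r_p·cos α = 100.800000·cos 17.573° = 96.095971
roll angle φ = 15.985° = 0.27899088 rad
x = r_b·(cos φ + φ·sin φ) = 99.763371
y = r_b·(sin φ − φ·cos φ) = 0.690192

x=99.763371 y=0.690192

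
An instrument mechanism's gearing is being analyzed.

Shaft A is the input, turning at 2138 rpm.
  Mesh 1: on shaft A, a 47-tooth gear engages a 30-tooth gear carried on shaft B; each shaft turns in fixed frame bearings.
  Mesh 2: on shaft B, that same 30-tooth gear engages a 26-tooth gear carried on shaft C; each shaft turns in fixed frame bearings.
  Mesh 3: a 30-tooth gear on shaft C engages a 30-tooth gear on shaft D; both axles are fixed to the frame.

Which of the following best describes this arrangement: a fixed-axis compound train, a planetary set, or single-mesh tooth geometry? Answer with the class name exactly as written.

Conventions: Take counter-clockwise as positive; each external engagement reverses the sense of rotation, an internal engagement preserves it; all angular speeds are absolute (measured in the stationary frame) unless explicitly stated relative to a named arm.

fixed-axis compound train

class = fixed-axis compound train [3 meshes; 3 ratios multiply, 3 sense flips]
classification: fixed-axis compound train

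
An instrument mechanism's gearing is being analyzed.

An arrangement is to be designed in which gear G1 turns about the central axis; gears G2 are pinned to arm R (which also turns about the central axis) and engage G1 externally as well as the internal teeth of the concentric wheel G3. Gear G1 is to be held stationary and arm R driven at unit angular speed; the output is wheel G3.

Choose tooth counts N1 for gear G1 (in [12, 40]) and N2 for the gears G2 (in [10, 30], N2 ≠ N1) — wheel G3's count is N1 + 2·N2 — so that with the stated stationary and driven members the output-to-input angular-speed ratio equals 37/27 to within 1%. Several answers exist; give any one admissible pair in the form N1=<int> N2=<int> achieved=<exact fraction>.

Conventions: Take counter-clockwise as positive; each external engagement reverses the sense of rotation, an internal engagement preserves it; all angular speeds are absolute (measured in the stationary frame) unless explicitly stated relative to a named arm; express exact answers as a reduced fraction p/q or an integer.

N1=20 N2=17 achieved=37/27

class = planetary set [ratio 37/27 wanted; Willis about the carrier]
Willis with ω_sun = 0: ω_ring/ω_arm = (N1+N3)/N3; set equal to 37/27  ⇒  N3/N1 = 1/(37/27 − 1) = 27/10
N3 = N1 + 2·N2  ⇒  N2/N1 = (N3/N1 − 1)/2 = (27/10 − 1)/2 = 17/20
smallest multiple with N1 ≥ 12 and N2 ≥ 10: k = 1  ⇒  N1 = 1·20 = 20, N2 = 1·17 = 17 (N1 ≤ 40, N2 ≤ 30, N2 ≠ N1 ✓), N3 = 20 + 2·17 = 54
check: (N1+N3)/N3 with N1 = 20, N3 = 54 gives 37/27; |achieved − target| = 0 ≤ 37/2700 ✓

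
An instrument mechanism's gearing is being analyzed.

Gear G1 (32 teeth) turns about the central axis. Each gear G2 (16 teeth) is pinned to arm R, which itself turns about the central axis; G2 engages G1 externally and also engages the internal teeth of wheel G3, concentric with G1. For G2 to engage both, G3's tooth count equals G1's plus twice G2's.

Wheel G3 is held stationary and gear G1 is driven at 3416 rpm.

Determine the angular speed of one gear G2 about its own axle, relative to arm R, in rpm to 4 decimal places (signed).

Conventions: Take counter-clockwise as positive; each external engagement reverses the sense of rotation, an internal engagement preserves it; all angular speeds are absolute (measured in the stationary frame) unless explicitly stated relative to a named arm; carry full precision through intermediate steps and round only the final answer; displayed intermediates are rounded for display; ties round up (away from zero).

-4554.6667 rpm

recognized (axles ride arm R): planetary set, 32/16/64 teeth
normalise by the input: solve with ω_sun = 1, then scale by 3416 rpm
ring teeth: 32 + 2·16 = 64
32(ω_sun−ω_arm) = −64(ω_ring−ω_arm),  ω_ring = 0, ω_sun = 1
32(1−ω_arm) = −64(0−ω_arm)  ⇒  96·ω_arm = 32  ⇒  ω_arm = 1/3
sun–planet mesh: 32·(1−1/3) = −16·(ω_p−ω_arm)  ⇒  ω_p−ω_arm = -4/3
scale: ω_p−ω_arm = -4/3 × 3416 rpm = -4554.6667 rpm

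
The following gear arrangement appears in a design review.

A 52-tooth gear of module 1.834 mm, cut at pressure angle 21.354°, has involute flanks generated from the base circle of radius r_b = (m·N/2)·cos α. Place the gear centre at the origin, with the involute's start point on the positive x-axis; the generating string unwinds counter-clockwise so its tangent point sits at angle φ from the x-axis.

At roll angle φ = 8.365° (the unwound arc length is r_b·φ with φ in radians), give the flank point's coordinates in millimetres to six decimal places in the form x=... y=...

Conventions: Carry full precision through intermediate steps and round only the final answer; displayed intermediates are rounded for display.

topology: single-mesh involute geometry — m = 1.834, N = 52
pitch radius r_p = m·N/2 = 1.834·52/2 = 47.684000
base radius r_b = r_p·cos α = 47.684000·cos 21.354° = 44.410420
roll angle φ = 8.365° = 0.14599679 rad
x = r_b·(cos φ + φ·sin φ) = 44.881206
y = r_b·(sin φ − φ·cos φ) = 0.045969

x=44.881206 y=0.045969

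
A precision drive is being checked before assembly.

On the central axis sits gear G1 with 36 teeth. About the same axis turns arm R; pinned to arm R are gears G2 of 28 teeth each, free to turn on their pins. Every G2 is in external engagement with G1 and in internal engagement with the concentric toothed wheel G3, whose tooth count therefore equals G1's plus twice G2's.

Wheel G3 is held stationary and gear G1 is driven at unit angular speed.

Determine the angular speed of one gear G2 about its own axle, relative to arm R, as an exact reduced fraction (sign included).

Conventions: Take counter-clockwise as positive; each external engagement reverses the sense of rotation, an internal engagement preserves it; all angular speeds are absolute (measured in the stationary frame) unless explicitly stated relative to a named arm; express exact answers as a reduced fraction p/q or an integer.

-207/224

recognized (axles ride arm R): planetary set, 36/28/92 teeth
ring teeth: 36 + 2·28 = 92
36(ω_sun−ω_arm) = −92(ω_ring−ω_arm),  ω_ring = 0, ω_sun = 1
36(1−ω_arm) = −92(0−ω_arm)  ⇒  128·ω_arm = 36  ⇒  ω_arm = 9/32
sun–planet mesh: 36·(1−9/32) = −28·(ω_p−ω_arm)  ⇒  ω_p−ω_arm = -207/224
exact speed ratio = -207/224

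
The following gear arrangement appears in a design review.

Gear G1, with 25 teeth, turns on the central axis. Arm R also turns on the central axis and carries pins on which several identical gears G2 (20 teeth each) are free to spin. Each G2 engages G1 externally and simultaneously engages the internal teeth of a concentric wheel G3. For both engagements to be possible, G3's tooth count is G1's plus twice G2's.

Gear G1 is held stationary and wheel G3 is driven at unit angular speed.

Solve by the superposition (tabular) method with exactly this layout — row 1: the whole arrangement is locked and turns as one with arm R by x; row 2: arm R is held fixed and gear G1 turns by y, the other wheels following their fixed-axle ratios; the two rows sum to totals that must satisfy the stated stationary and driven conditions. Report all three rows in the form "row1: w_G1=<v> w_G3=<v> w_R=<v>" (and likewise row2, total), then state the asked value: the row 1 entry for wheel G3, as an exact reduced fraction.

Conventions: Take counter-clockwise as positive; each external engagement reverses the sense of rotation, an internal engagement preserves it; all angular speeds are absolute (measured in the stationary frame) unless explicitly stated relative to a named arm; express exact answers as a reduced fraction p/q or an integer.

topology: planetary set — G1 25T / G2 20T / G3 65T, arm = carrier (Willis)
row 1: whole set turns with the arm by x
superposition row 2 [arm held]: sun y, ring −(25/65)·y, arm 0
boundary: total ω_sun = x + y = 0 and total ω_ring = x − (25/65)·y = 1  ⇒  y = -13/18, x = 13/18
row 2 ring = −(25/65)·(-13/18) = 5/18
totals (row 1 + row 2): sun 13/18 + (-13/18) = 0, ring 13/18 + 5/18 = 1, arm 13/18 + 0 = 13/18
asked cell (row1, ring) = 13/18

row1: w_G1=13/18 w_G3=13/18 w_R=13/18
row2: w_G1=-13/18 w_G3=5/18 w_R=0
total: w_G1=0 w_G3=1 w_R=13/18
asked value: 13/18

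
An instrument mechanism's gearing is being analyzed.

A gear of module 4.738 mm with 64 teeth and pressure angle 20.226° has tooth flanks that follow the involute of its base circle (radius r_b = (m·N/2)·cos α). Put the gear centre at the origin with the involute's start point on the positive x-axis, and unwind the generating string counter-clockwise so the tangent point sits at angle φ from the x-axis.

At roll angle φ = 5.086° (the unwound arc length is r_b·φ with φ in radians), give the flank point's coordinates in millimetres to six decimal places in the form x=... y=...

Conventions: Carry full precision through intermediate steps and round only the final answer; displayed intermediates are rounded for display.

recognized (one wheel, involute flank): single-mesh tooth geometry, m = 4.738, N = 64
pitch radius r_p = m·N/2 = 4.738·64/2 = 151.616000
base radius r_b = r_p·cos α = 151.616000·cos 20.226° = 142.266787
roll angle φ = 5.086° = 0.08876745 rad
x = r_b·(cos φ + φ·sin φ) = 142.826190
y = r_b·(sin φ − φ·cos φ) = 0.033144

x=142.826190 y=0.033144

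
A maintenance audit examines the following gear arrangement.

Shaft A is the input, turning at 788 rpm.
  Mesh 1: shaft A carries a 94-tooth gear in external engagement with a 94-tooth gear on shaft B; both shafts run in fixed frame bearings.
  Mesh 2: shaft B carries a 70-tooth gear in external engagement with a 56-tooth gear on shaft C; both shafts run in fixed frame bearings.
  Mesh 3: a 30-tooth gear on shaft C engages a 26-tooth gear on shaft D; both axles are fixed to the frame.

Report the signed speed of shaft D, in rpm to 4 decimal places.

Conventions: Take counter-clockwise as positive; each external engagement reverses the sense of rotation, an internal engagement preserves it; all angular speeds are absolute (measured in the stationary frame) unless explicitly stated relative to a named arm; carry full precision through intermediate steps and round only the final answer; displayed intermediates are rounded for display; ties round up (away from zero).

3-mesh fixed-axis compound train (all bearings frame-fixed)
mesh 1 [94T→94T]: ω = 788.0000×94/94 = 788.0000 rpm, sense flips to −
mesh 2 [70T→56T]: ω = 788.0000×70/56 = 985.0000 rpm, sense flips to +
mesh 3 [30T→26T]: ω = 985.0000×30/26 = 1136.5385 rpm, sense flips to −
signed output speed = -1136.5385 rpm

-1136.5385 rpm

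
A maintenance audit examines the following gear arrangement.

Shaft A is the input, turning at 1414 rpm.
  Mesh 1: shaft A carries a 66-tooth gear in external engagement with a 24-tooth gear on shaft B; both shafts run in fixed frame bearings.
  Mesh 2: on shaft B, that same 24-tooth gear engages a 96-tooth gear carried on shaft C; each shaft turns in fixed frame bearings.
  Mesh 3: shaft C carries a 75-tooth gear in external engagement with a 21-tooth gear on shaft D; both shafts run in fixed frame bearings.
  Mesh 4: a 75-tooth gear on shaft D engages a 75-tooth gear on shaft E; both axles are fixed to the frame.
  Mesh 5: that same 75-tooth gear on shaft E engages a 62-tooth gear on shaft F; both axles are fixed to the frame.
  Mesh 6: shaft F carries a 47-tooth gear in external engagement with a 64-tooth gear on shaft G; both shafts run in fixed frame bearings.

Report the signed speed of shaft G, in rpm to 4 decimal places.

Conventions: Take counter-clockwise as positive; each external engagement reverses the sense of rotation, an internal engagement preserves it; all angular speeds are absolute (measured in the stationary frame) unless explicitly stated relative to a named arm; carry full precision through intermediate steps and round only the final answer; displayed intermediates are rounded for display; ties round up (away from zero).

+3084.2640 rpm

6-mesh fixed-axis compound train (all bearings frame-fixed)
mesh 1 [66T→24T]: ω = 1414.0000×66/24 = 3888.5000 rpm, sense flips to −
mesh 2 [24T→96T]: ω = 3888.5000×24/96 = 972.1250 rpm, sense flips to +
mesh 3 [75T→21T]: ω = 972.1250×75/21 = 3471.8750 rpm, sense flips to −
mesh 4 [75T→75T]: ω = 3471.8750×75/75 = 3471.8750 rpm, sense flips to +
mesh 5 [75T→62T]: ω = 3471.8750×75/62 = 4199.8488 rpm, sense flips to −
mesh 6 [47T→64T]: ω = 4199.8488×47/64 = 3084.2640 rpm, sense flips to +
signed output speed = +3084.2640 rpm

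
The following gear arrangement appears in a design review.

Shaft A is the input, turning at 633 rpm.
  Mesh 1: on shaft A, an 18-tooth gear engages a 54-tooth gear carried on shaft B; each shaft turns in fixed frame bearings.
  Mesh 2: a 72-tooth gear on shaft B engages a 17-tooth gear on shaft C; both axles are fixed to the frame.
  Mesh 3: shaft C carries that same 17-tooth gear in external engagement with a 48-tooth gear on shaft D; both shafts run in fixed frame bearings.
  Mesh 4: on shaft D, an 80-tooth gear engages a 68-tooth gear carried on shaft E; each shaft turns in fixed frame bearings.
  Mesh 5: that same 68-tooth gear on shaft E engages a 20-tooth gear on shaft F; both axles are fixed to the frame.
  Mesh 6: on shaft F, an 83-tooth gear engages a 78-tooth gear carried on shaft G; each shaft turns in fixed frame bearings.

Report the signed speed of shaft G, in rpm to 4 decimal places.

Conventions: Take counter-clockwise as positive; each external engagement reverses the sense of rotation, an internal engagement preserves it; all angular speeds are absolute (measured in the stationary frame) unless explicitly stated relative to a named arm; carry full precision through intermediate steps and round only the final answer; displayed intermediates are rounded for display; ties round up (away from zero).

topology: fixed-axis compound train — 6 meshes, A→G
mesh 1 [18T→54T]: ω = 633.0000×18/54 = 211.0000 rpm, sense flips to −
mesh 2 [72T→17T]: ω = 211.0000×72/17 = 893.6471 rpm, sense flips to +
mesh 3 [17T→48T]: ω = 893.6471×17/48 = 316.5000 rpm, sense flips to −
mesh 4 [80T→68T]: ω = 316.5000×80/68 = 372.3529 rpm, sense flips to +
mesh 5 [68T→20T]: ω = 372.3529×68/20 = 1266.0000 rpm, sense flips to −
mesh 6 [83T→78T]: ω = 1266.0000×83/78 = 1347.1538 rpm, sense flips to +
signed output speed = +1347.1538 rpm

+1347.1538 rpm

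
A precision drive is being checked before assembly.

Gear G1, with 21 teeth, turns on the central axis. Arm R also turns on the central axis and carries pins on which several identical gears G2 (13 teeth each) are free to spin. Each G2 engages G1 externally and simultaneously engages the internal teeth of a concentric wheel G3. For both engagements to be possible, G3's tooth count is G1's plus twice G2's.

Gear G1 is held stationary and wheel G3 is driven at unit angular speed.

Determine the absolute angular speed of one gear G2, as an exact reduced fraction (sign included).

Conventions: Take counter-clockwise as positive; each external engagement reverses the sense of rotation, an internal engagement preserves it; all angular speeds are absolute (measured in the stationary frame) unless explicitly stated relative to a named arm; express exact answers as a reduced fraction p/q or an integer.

topology: planetary set — G1 21T / G2 13T / G3 47T, arm = carrier (Willis)
ring teeth: 21 + 2·13 = 47
21(ω_sun−ω_arm) = −47(ω_ring−ω_arm),  ω_sun = 0, ω_ring = 1
21(0−ω_arm) = −47(1−ω_arm)  ⇒  68·ω_arm = 47  ⇒  ω_arm = 47/68
sun–planet mesh: 21·(0−47/68) = −13·(ω_p−ω_arm)  ⇒  ω_p−ω_arm = 987/884
ω_p = 47/68 + 987/884 = 47/26
exact speed ratio = 47/26

47/26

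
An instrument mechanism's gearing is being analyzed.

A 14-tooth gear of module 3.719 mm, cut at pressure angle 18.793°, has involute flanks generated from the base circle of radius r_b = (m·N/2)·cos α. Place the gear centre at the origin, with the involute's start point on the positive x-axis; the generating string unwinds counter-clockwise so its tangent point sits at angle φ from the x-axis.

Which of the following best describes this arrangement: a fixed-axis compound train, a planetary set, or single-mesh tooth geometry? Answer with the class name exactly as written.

single-mesh involute tooth geometry (14T wheel at module 3.719)
classification: single-mesh tooth geometry

single-mesh tooth geometry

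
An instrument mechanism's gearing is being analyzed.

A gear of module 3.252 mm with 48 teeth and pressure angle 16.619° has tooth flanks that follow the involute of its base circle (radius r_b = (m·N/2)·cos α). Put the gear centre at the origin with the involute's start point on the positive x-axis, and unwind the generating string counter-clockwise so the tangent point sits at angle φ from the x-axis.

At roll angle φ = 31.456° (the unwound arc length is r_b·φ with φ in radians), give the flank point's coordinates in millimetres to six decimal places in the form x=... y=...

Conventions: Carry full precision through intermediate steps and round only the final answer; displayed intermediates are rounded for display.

x=85.223567 y=4.002255

topology: single-mesh involute geometry — m = 3.252, N = 48
pitch radius r_p = m·N/2 = 3.252·48/2 = 78.048000
base radius r_b = r_p·cos α = 78.048000·cos 16.619° = 74.787762
roll angle φ = 31.456° = 0.54901077 rad
x = r_b·(cos φ + φ·sin φ) = 85.223567
y = r_b·(sin φ − φ·cos φ) = 4.002255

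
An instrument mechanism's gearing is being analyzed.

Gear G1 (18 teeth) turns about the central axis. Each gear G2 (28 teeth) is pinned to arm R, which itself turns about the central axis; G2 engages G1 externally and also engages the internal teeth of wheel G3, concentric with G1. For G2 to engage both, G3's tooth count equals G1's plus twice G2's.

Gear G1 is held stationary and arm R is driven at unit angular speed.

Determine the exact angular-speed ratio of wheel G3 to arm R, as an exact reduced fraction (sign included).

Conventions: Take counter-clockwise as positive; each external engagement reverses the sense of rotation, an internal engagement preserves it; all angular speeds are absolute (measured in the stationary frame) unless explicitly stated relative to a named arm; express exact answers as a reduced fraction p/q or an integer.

class = planetary set [G3 = 18+2·28 = 74; Willis about the carrier]
ring teeth: 18 + 2·28 = 74
18(ω_sun−ω_arm) = −74(ω_ring−ω_arm),  ω_sun = 0, ω_arm = 1
ω_ring = 1 − (18/74)(0−1) = 46/37
ω_out/ω_in = 46/37

46/37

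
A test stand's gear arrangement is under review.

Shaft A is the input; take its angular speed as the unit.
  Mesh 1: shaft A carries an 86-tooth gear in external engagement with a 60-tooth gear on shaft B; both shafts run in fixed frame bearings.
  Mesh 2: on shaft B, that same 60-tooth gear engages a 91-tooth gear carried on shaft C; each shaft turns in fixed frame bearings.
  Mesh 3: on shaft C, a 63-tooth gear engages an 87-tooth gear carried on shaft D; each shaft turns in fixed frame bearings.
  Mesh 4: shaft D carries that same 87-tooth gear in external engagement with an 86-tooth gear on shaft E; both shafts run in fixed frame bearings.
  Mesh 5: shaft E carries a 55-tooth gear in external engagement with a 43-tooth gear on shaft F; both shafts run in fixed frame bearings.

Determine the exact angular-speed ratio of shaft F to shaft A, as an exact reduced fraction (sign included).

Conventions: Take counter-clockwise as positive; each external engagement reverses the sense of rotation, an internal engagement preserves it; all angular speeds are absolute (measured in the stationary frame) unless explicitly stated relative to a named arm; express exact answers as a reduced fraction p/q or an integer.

class = fixed-axis compound train [5 meshes; 5 ratios multiply, 5 sense flips]
mesh 1 [86T→60T]: running ratio 43/30, sense −
mesh 2 [60T→91T]: running ratio 86/91, sense +
mesh 3 [63T→87T]: running ratio 258/377, sense −
mesh 4 [87T→86T]: running ratio 9/13, sense +
mesh 5 [55T→43T]: running ratio 495/559, sense −
ω_out/ω_in = -495/559

-495/559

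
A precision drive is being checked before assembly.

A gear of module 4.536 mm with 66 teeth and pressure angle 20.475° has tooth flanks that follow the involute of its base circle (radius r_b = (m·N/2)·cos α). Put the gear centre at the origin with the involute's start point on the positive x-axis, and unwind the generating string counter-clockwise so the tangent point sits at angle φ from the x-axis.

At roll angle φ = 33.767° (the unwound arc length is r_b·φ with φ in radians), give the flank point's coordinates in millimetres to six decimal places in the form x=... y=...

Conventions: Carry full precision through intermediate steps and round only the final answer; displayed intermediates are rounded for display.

single-mesh involute tooth geometry (66T wheel at module 4.536)
pitch radius r_p = m·N/2 = 4.536·66/2 = 149.688000
base radius r_b = r_p·cos α = 149.688000·cos 20.475° = 140.231447
roll angle φ = 33.767° = 0.58934533 rad
x = r_b·(cos φ + φ·sin φ) = 162.510414
y = r_b·(sin φ − φ·cos φ) = 9.240039

x=162.510414 y=9.240039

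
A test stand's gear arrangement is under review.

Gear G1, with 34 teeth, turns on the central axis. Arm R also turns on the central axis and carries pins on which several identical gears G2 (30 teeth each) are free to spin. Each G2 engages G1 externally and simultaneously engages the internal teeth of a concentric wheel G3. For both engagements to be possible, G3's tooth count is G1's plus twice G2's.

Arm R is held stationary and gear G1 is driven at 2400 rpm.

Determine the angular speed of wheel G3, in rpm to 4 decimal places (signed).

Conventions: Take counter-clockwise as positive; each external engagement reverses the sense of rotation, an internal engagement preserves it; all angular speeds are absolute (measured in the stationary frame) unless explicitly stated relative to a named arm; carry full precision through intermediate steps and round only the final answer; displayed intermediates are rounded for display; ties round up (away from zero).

topology: planetary set — G1 34T / G2 30T / G3 94T, arm = carrier (Willis)
normalise by the input: solve with ω_sun = 1, then scale by 2400 rpm
ring teeth: 34 + 2·30 = 94
34(ω_sun−ω_arm) = −94(ω_ring−ω_arm),  ω_arm = 0, ω_sun = 1
ω_ring = 0 − (34/94)(1−0) = -17/47
scale: ω_ring = -17/47 × 2400 rpm = -868.0851 rpm

-868.0851 rpm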